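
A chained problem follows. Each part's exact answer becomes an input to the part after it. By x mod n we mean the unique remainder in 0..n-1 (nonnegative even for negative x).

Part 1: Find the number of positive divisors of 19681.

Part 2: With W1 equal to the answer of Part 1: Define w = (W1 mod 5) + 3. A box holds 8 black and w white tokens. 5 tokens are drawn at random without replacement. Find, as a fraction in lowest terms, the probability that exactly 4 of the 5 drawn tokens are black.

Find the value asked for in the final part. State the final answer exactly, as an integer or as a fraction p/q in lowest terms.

Part 1: 19681 is prime, so its only divisors are 1 and 19681; count = 2; answer 2
Part 2: W1 = 2; w = 5; total draws C(13,5) = 1287; favorable C(8,4)*C(5,1) = 350; P = 350/1287; answer 350/1287

350/1287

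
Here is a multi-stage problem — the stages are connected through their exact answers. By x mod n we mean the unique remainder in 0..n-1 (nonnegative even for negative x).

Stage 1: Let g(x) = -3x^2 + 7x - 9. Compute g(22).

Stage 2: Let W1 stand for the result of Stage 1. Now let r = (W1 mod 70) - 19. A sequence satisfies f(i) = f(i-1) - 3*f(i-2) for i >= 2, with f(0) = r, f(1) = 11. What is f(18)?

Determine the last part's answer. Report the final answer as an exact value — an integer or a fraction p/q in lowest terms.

Stage 1: -3*(22)^2 + 7*(22)^1 - 9 = (-1452) + (154) + (-9) = -1307; answer -1307
Stage 2: W1 = -1307; r = 4; f(2) = 1*(11) - 3*(4) = -1; iterating: f(2)=-1, f(3)=-34, f(4)=-31, f(5)=71, f(6)=164, f(7)=-49, f(8)=-541, f(9)=-394, f(10)=1229, f(11)=2411, f(12)=-1276, f(13)=-8509, f(14)=-4681, f(15)=20846, f(16)=34889, f(17)=-27649, f(18)=-132316; answer -132316

-132316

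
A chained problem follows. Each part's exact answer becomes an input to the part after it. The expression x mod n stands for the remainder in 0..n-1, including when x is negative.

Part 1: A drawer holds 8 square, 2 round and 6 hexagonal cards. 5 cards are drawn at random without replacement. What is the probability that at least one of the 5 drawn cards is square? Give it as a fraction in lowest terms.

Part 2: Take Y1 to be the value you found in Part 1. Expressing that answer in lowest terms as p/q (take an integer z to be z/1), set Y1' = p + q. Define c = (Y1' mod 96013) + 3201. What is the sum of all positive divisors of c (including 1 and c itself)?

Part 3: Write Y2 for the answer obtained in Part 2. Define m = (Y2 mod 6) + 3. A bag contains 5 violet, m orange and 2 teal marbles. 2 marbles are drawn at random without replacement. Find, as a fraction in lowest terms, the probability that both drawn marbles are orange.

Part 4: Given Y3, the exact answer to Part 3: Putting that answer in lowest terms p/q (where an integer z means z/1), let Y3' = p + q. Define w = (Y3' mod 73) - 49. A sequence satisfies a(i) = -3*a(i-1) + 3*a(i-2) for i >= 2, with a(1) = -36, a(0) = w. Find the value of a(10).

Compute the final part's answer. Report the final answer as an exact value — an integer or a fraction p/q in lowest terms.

Part 1: total draws C(16,5) = 4368; complement C(8,5) = 56; favorable 4368 - 56 = 4312; P = 77/78; answer 77/78
Part 2: Y1 = 77/78; threaded value p + q = 155; c = 3356; 3356 = 2^2 * 839; sigma = (1 + 2 + 4) * (1 + 839) = 7 * 840 = 5880; answer 5880
Part 3: Y2 = 5880; m = 3; total draws C(10,2) = 45; favorable C(3,2) = 3; P = 1/15; answer 1/15
Part 4: Y3 = 1/15; threaded value p + q = 16; w = -33; a(2) = -3*(-36) + 3*(-33) = 9; iterating: a(2)=9, a(3)=-135, a(4)=432, a(5)=-1701, a(6)=6399, a(7)=-24300, a(8)=92097, a(9)=-349191, a(10)=1323864; answer 1323864

1323864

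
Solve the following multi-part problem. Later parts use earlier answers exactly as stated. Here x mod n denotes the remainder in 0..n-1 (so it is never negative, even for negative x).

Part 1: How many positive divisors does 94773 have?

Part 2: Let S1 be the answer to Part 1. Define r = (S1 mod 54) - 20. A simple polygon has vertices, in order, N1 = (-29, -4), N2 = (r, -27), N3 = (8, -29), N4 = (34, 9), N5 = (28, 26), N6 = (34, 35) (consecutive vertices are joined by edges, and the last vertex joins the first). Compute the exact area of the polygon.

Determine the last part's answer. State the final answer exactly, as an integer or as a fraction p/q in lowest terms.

1982

Part 1: 94773 = 3 * 7 * 4513; number of divisors = (1+1) * (1+1) * (1+1) = 8; answer 8
Part 2: S1 = 8; r = -12; cross terms: (-29*-27 - -12*-4)=735, (-12*-29 - 8*-27)=564, (8*9 - 34*-29)=1058, (34*26 - 28*9)=632, (28*35 - 34*26)=96, (34*-4 - -29*35)=879; twice the area = |3964| = 3964; area = 1982; answer 1982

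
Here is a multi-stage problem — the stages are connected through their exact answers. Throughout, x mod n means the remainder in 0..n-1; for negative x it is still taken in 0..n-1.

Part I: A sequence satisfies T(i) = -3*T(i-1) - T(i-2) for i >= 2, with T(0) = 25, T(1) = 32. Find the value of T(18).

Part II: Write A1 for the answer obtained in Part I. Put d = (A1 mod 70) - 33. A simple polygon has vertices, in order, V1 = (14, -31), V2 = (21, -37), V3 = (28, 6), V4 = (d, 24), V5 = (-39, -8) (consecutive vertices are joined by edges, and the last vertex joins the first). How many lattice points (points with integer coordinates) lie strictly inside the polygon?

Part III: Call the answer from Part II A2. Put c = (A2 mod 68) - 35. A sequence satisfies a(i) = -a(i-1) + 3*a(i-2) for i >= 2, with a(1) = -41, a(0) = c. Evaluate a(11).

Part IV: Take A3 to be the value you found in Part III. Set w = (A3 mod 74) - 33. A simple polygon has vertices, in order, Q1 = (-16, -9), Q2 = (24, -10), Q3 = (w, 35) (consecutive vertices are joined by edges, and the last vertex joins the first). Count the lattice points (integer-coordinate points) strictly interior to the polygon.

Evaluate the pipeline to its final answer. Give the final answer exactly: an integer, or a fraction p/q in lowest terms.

Part I: T(2) = -3*(32) - 1*(25) = -121; iterating: T(2)=-121, T(3)=331, T(4)=-872, T(5)=2285, T(6)=-5983, T(7)=15664, T(8)=-41009, T(9)=107363, T(10)=-281080, T(11)=735877, T(12)=-1926551, T(13)=5043776, T(14)=-13204777, T(15)=34570555, T(16)=-90506888, T(17)=236950109, T(18)=-620343439; answer -620343439
Part II: A1 = -620343439; d = 28; cross terms: (14*-37 - 21*-31)=133, (21*6 - 28*-37)=1162, (28*24 - 28*6)=504, (28*-8 - -39*24)=712, (-39*-31 - 14*-8)=1321; twice the area = |3832| = 3832; area = 1916; boundary points = 1 + 1 + 18 + 1 + 1 = 22; strictly interior points = area - boundary/2 + 1 = 1906; answer 1906
Part III: A2 = 1906; c = -33; a(2) = -1*(-41) + 3*(-33) = -58; iterating: a(2)=-58, a(3)=-65, a(4)=-109, a(5)=-86, a(6)=-241, a(7)=-17, a(8)=-706, a(9)=655, a(10)=-2773, a(11)=4738; answer 4738
Part IV: A3 = 4738; w = -31; cross terms: (-16*-10 - 24*-9)=376, (24*35 - -31*-10)=530, (-31*-9 - -16*35)=839; twice the area = |1745| = 1745; area = 1745/2; boundary points = 1 + 5 + 1 = 7; strictly interior points = area - boundary/2 + 1 = 870; answer 870

870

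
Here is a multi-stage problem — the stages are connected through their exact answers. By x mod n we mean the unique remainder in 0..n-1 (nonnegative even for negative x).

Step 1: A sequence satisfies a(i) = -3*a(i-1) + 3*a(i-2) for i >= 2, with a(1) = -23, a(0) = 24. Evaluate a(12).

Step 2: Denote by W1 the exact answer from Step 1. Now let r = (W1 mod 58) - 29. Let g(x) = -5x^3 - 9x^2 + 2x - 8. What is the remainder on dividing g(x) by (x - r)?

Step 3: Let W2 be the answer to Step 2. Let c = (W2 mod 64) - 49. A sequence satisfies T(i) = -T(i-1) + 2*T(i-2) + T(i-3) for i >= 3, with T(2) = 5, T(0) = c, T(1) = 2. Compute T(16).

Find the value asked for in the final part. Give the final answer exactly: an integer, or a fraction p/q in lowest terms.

44897

Step 1: a(2) = -3*(-23) + 3*(24) = 141; iterating: a(2)=141, a(3)=-492, a(4)=1899, a(5)=-7173, a(6)=27216, a(7)=-103167, a(8)=391149, a(9)=-1482948, a(10)=5622291, a(11)=-21315717, a(12)=80814024; answer 80814024
Step 2: W1 = 80814024; r = -15; remainder = value at the root: -5*(-15)^3 - 9*(-15)^2 + 2*(-15)^1 - 8 = (16875) + (-2025) + (-30) + (-8) = 14812; answer 14812
Step 3: W2 = 14812; c = -21; T(3) = -1*(5) + 2*(2) + 1*(-21) = -22; iterating: T(3)=-22, T(4)=34, T(5)=-73, T(6)=119, T(7)=-231, T(8)=396, T(9)=-739, T(10)=1300, T(11)=-2382, T(12)=4243, T(13)=-7707, T(14)=13811, T(15)=-24982, T(16)=44897; answer 44897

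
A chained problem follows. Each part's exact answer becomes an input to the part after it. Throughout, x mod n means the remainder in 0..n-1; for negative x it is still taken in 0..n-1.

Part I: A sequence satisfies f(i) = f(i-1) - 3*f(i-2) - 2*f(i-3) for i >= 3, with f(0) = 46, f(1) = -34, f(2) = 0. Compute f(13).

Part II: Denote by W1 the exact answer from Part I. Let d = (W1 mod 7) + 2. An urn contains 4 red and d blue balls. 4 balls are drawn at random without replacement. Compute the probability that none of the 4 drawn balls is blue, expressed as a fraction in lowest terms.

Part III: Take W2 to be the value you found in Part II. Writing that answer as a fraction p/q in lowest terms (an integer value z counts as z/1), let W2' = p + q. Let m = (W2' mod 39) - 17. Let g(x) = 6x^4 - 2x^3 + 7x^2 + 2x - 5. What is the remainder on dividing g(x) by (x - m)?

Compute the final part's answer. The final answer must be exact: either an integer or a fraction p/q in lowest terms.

770768

Part I: f(3) = 1*(0) - 3*(-34) - 2*(46) = 10; iterating: f(3)=10, f(4)=78, f(5)=48, f(6)=-206, f(7)=-506, f(8)=16, f(9)=1946, f(10)=2910, f(11)=-2960, f(12)=-15582, f(13)=-12522; answer -12522
Part II: W1 = -12522; d = 3; total draws C(7,4) = 35; favorable C(4,4) = 1; P = 1/35; answer 1/35
Part III: W2 = 1/35; threaded value p + q = 36; m = 19; remainder = value at the root: 6*(19)^4 - 2*(19)^3 + 7*(19)^2 + 2*(19)^1 - 5 = (781926) + (-13718) + (2527) + (38) + (-5) = 770768; answer 770768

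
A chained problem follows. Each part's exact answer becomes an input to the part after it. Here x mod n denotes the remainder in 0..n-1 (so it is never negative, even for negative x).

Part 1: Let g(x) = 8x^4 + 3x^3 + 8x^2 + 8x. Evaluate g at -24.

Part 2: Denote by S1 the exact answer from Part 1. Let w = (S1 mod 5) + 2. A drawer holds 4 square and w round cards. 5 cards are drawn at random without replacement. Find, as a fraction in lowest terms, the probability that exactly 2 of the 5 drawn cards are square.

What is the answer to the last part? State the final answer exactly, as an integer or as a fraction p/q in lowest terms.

Part 1: 8*(-24)^4 + 3*(-24)^3 + 8*(-24)^2 + 8*(-24)^1 = (2654208) + (-41472) + (4608) + (-192) = 2617152; answer 2617152
Part 2: S1 = 2617152; w = 4; total draws C(8,5) = 56; favorable C(4,2)*C(4,3) = 24; P = 3/7; answer 3/7

3/7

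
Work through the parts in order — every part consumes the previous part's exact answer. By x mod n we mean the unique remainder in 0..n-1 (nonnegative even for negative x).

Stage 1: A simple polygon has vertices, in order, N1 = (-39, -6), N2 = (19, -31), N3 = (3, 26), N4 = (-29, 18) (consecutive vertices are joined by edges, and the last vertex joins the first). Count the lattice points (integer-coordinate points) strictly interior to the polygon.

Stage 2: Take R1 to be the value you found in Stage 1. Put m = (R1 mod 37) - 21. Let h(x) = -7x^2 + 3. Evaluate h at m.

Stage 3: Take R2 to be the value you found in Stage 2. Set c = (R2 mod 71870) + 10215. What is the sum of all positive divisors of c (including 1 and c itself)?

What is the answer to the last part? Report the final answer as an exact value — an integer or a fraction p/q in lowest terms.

88228

Stage 1: cross terms: (-39*-31 - 19*-6)=1323, (19*26 - 3*-31)=587, (3*18 - -29*26)=808, (-29*-6 - -39*18)=876; twice the area = |3594| = 3594; area = 1797; boundary points = 1 + 1 + 8 + 2 = 12; strictly interior points = area - boundary/2 + 1 = 1792; answer 1792
Stage 2: R1 = 1792; m = -5; -7*(-5)^2 + 3 = (-175) + (3) = -172; answer -172
Stage 3: R2 = -172; c = 81913; 81913 = 13 * 6301; sigma = (1 + 13) * (1 + 6301) = 14 * 6302 = 88228; answer 88228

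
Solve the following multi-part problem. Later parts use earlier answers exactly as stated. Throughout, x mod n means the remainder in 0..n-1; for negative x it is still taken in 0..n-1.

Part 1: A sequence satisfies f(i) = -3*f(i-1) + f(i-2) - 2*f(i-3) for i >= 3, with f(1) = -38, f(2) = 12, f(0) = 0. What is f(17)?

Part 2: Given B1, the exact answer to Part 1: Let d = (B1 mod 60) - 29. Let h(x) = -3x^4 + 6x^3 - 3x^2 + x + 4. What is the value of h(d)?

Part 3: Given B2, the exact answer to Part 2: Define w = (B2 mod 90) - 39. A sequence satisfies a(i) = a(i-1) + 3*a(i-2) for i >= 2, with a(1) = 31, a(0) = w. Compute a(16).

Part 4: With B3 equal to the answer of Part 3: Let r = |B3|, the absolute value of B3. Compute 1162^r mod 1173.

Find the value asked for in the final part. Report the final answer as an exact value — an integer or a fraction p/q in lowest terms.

Part 1: f(3) = -3*(12) + 1*(-38) - 2*(0) = -74; iterating: f(3)=-74, f(4)=310, f(5)=-1028, f(6)=3542, f(7)=-12274, f(8)=42420, f(9)=-146618, f(10)=506822, f(11)=-1751924, f(12)=6055830, f(13)=-20933058, f(14)=72358852, f(15)=-250121274, f(16)=864588790, f(17)=-2988605348; answer -2988605348
Part 2: B1 = -2988605348; d = 23; -3*(23)^4 + 6*(23)^3 - 3*(23)^2 + 1*(23)^1 + 4 = (-839523) + (73002) + (-1587) + (23) + (4) = -768081; answer -768081
Part 3: B2 = -768081; w = 30; a(2) = 1*(31) + 3*(30) = 121; iterating: a(2)=121, a(3)=214, a(4)=577, a(5)=1219, a(6)=2950, a(7)=6607, a(8)=15457, a(9)=35278, a(10)=81649, a(11)=187483, a(12)=432430, a(13)=994879, a(14)=2292169, a(15)=5276806, a(16)=12153313; answer 12153313
Part 4: B3 = 12153313; r = 12153313; squarings mod 1173: 1162^1=1162, 1162^2=121, 1162^4=565, 1162^8=169, 1162^16=409, 1162^32=715, 1162^64=970, 1162^128=154, 1162^256=256, 1162^512=1021, 1162^1024=817, 1162^2048=52, 1162^4096=358, 1162^8192=307, 1162^16384=409, 1162^32768=715, 1162^65536=970, 1162^131072=154, 1162^262144=256, 1162^524288=1021, 1162^1048576=817, 1162^2097152=52, 1162^4194304=358, 1162^8388608=307; 1162^12153313 = 1162^1 * 1162^32 * 1162^64 * 1162^128 * 1162^256 * 1162^4096 * 1162^8192 * 1162^16384 * 1162^65536 * 1162^524288 * 1162^1048576 * 1162^2097152 * 1162^8388608 = 499 (mod 1173); answer 499

499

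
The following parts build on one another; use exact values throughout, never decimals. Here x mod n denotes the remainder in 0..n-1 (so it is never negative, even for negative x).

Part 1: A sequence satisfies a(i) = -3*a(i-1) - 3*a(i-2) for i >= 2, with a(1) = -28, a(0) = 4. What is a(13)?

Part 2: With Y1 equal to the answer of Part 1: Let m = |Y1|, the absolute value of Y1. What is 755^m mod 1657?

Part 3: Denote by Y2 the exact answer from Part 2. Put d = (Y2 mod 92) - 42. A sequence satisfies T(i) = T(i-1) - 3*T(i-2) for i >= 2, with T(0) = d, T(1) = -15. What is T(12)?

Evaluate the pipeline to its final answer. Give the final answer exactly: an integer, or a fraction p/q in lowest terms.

24924

Part 1: a(2) = -3*(-28) - 3*(4) = 72; iterating: a(2)=72, a(3)=-132, a(4)=180, a(5)=-144, a(6)=-108, a(7)=756, a(8)=-1944, a(9)=3564, a(10)=-4860, a(11)=3888, a(12)=2916, a(13)=-20412; answer -20412
Part 2: Y1 = -20412; m = 20412; squarings mod 1657: 755^1=755, 755^2=17, 755^4=289, 755^8=671, 755^16=1194, 755^32=616, 755^64=3, 755^128=9, 755^256=81, 755^512=1590, 755^1024=1175, 755^2048=344, 755^4096=689, 755^8192=819, 755^16384=1333; 755^20412 = 755^4 * 755^8 * 755^16 * 755^32 * 755^128 * 755^256 * 755^512 * 755^1024 * 755^2048 * 755^16384 = 98 (mod 1657); answer 98
Part 3: Y2 = 98; d = -36; T(2) = 1*(-15) - 3*(-36) = 93; iterating: T(2)=93, T(3)=138, T(4)=-141, T(5)=-555, T(6)=-132, T(7)=1533, T(8)=1929, T(9)=-2670, T(10)=-8457, T(11)=-447, T(12)=24924; answer 24924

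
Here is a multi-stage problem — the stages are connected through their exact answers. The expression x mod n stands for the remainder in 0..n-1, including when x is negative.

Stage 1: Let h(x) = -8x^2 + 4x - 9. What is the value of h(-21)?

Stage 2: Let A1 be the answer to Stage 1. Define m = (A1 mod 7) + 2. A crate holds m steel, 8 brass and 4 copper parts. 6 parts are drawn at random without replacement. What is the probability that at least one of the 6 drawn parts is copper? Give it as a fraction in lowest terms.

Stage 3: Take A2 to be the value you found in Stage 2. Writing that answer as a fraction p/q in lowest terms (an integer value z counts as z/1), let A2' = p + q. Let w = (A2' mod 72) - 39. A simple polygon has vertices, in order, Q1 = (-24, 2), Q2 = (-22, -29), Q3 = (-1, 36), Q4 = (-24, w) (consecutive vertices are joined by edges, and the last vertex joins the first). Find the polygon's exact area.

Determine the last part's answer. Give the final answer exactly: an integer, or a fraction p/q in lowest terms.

Stage 1: -8*(-21)^2 + 4*(-21)^1 - 9 = (-3528) + (-84) + (-9) = -3621; answer -3621
Stage 2: A1 = -3621; m = 7; total draws C(19,6) = 27132; complement C(15,6) = 5005; favorable 27132 - 5005 = 22127; P = 3161/3876; answer 3161/3876
Stage 3: A2 = 3161/3876; threaded value p + q = 7037; w = 14; cross terms: (-24*-29 - -22*2)=740, (-22*36 - -1*-29)=-821, (-1*14 - -24*36)=850, (-24*2 - -24*14)=288; twice the area = |1057| = 1057; area = 1057/2; answer 1057/2

1057/2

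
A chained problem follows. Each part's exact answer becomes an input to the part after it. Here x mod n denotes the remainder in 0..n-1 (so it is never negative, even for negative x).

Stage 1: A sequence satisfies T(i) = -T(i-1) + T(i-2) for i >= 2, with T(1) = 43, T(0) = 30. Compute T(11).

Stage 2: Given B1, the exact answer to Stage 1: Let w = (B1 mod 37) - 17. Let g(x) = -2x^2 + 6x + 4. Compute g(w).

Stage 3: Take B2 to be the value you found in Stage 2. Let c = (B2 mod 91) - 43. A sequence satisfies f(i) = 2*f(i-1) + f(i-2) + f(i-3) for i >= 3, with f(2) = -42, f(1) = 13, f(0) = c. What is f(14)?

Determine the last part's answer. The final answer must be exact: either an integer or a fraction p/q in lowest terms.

-1647723

Stage 1: T(2) = -1*(43) + 1*(30) = -13; iterating: T(2)=-13, T(3)=56, T(4)=-69, T(5)=125, T(6)=-194, T(7)=319, T(8)=-513, T(9)=832, T(10)=-1345, T(11)=2177; answer 2177
Stage 2: B1 = 2177; w = 14; -2*(14)^2 + 6*(14)^1 + 4 = (-392) + (84) + (4) = -304; answer -304
Stage 3: B2 = -304; c = 17; f(3) = 2*(-42) + 1*(13) + 1*(17) = -54; iterating: f(3)=-54, f(4)=-137, f(5)=-370, f(6)=-931, f(7)=-2369, f(8)=-6039, f(9)=-15378, f(10)=-39164, f(11)=-99745, f(12)=-254032, f(13)=-646973, f(14)=-1647723; answer -1647723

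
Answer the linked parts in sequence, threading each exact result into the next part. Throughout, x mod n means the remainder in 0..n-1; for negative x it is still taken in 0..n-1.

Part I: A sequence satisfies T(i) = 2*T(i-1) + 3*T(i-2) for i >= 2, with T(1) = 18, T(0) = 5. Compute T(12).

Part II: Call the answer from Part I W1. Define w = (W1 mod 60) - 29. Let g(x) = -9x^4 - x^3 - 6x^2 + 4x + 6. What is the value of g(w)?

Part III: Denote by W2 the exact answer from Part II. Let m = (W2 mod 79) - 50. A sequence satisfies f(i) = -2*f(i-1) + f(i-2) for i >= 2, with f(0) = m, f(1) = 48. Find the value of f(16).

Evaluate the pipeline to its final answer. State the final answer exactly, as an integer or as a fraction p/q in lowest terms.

-25135261

Part I: T(2) = 2*(18) + 3*(5) = 51; iterating: T(2)=51, T(3)=156, T(4)=465, T(5)=1398, T(6)=4191, T(7)=12576, T(8)=37725, T(9)=113178, T(10)=339531, T(11)=1018596, T(12)=3055785; answer 3055785
Part II: W1 = 3055785; w = 16; -9*(16)^4 - 1*(16)^3 - 6*(16)^2 + 4*(16)^1 + 6 = (-589824) + (-4096) + (-1536) + (64) + (6) = -595386; answer -595386
Part III: W2 = -595386; m = -13; f(2) = -2*(48) + 1*(-13) = -109; iterating: f(2)=-109, f(3)=266, f(4)=-641, f(5)=1548, f(6)=-3737, f(7)=9022, f(8)=-21781, f(9)=52584, f(10)=-126949, f(11)=306482, f(12)=-739913, f(13)=1786308, f(14)=-4312529, f(15)=10411366, f(16)=-25135261; answer -25135261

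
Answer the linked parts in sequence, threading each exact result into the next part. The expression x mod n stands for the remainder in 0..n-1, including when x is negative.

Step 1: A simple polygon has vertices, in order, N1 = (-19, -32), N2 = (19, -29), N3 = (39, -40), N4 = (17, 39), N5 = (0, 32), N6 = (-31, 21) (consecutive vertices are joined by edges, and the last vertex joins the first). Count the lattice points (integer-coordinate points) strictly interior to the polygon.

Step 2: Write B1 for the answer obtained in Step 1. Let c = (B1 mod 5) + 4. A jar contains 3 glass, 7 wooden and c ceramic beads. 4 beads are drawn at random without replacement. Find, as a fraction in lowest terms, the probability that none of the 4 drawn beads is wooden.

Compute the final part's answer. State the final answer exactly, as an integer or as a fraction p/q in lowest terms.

Step 1: cross terms: (-19*-29 - 19*-32)=1159, (19*-40 - 39*-29)=371, (39*39 - 17*-40)=2201, (17*32 - 0*39)=544, (0*21 - -31*32)=992, (-31*-32 - -19*21)=1391; twice the area = |6658| = 6658; area = 3329; boundary points = 1 + 1 + 1 + 1 + 1 + 1 = 6; strictly interior points = area - boundary/2 + 1 = 3327; answer 3327
Step 2: B1 = 3327; c = 6; total draws C(16,4) = 1820; favorable C(9,4) = 126; P = 9/130; answer 9/130

9/130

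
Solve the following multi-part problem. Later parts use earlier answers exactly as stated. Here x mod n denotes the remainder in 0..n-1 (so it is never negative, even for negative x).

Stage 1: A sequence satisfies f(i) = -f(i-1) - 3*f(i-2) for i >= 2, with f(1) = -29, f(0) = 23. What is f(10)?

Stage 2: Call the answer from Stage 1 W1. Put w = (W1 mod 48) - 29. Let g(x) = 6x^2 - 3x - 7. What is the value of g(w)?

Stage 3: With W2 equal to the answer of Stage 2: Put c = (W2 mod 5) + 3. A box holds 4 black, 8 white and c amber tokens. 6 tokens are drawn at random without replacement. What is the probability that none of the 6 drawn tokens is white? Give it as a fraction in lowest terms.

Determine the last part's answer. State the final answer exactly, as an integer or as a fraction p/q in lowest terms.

1/286

Stage 1: f(2) = -1*(-29) - 3*(23) = -40; iterating: f(2)=-40, f(3)=127, f(4)=-7, f(5)=-374, f(6)=395, f(7)=727, f(8)=-1912, f(9)=-269, f(10)=6005; answer 6005
Stage 2: W1 = 6005; w = -24; 6*(-24)^2 - 3*(-24)^1 - 7 = (3456) + (72) + (-7) = 3521; answer 3521
Stage 3: W2 = 3521; c = 4; total draws C(16,6) = 8008; favorable C(8,6) = 28; P = 1/286; answer 1/286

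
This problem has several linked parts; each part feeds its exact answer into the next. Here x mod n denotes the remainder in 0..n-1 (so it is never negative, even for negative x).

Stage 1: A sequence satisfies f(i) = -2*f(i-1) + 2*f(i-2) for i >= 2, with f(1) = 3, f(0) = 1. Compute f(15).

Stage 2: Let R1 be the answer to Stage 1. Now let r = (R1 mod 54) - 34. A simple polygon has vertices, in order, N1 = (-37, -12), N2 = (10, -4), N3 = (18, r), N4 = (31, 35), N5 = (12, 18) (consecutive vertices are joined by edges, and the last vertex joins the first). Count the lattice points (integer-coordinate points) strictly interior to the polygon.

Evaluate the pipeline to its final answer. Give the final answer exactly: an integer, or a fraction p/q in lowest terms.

Stage 1: f(2) = -2*(3) + 2*(1) = -4; iterating: f(2)=-4, f(3)=14, f(4)=-36, f(5)=100, f(6)=-272, f(7)=744, f(8)=-2032, f(9)=5552, f(10)=-15168, f(11)=41440, f(12)=-113216, f(13)=309312, f(14)=-845056, f(15)=2308736; answer 2308736
Stage 2: R1 = 2308736; r = -14; cross terms: (-37*-4 - 10*-12)=268, (10*-14 - 18*-4)=-68, (18*35 - 31*-14)=1064, (31*18 - 12*35)=138, (12*-12 - -37*18)=522; twice the area = |1924| = 1924; area = 962; boundary points = 1 + 2 + 1 + 1 + 1 = 6; strictly interior points = area - boundary/2 + 1 = 960; answer 960

960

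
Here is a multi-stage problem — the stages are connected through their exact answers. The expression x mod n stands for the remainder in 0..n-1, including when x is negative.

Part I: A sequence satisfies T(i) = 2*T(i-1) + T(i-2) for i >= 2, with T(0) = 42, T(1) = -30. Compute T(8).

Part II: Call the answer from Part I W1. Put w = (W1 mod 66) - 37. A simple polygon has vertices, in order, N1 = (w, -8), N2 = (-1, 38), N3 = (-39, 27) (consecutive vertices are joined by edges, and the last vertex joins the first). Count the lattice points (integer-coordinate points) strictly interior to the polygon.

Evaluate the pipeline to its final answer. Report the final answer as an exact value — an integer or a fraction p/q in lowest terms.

Part I: T(2) = 2*(-30) + 1*(42) = -18; iterating: T(2)=-18, T(3)=-66, T(4)=-150, T(5)=-366, T(6)=-882, T(7)=-2130, T(8)=-5142; answer -5142
Part II: W1 = -5142; w = -31; cross terms: (-31*38 - -1*-8)=-1186, (-1*27 - -39*38)=1455, (-39*-8 - -31*27)=1149; twice the area = |1418| = 1418; area = 709; boundary points = 2 + 1 + 1 = 4; strictly interior points = area - boundary/2 + 1 = 708; answer 708

708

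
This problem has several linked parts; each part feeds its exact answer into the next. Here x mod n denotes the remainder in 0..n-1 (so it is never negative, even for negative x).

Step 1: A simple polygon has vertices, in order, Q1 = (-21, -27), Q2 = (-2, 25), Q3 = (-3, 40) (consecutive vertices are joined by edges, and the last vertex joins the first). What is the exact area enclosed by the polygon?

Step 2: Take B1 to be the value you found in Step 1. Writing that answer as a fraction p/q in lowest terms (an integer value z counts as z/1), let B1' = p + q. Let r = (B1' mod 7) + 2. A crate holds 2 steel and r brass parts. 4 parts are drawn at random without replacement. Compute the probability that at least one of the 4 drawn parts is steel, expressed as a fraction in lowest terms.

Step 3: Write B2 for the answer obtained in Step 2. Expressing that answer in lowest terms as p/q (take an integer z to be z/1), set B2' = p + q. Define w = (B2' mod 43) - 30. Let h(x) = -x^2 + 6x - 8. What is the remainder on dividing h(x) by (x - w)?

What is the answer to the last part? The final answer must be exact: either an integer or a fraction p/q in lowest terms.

-399

Step 1: cross terms: (-21*25 - -2*-27)=-579, (-2*40 - -3*25)=-5, (-3*-27 - -21*40)=921; twice the area = |337| = 337; area = 337/2; answer 337/2
Step 2: B1 = 337/2; threaded value p + q = 339; r = 5; total draws C(7,4) = 35; complement C(5,4) = 5; favorable 35 - 5 = 30; P = 6/7; answer 6/7
Step 3: B2 = 6/7; threaded value p + q = 13; w = -17; remainder = value at the root: -1*(-17)^2 + 6*(-17)^1 - 8 = (-289) + (-102) + (-8) = -399; answer -399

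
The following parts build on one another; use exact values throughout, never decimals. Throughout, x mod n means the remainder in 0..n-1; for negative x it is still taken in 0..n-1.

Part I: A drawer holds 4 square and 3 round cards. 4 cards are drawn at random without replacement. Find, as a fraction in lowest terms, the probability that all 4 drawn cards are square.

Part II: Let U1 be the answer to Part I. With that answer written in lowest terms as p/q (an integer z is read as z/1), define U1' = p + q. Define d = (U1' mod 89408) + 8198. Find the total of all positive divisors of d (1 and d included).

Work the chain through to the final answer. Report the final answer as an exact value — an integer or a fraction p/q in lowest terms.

Part I: total draws C(7,4) = 35; favorable C(4,4) = 1; P = 1/35; answer 1/35
Part II: U1 = 1/35; threaded value p + q = 36; d = 8234; 8234 = 2 * 23 * 179; sigma = (1 + 2) * (1 + 23) * (1 + 179) = 3 * 24 * 180 = 12960; answer 12960

12960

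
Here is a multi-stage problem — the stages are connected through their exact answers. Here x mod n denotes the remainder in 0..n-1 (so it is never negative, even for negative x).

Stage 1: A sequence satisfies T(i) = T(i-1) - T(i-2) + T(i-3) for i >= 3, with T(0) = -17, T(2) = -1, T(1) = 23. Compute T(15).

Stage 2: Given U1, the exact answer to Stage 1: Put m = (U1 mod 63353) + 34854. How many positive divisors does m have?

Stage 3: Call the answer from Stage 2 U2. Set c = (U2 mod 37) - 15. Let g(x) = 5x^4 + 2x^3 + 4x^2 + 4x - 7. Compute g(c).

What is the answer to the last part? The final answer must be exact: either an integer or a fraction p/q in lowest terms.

11480

Stage 1: T(3) = 1*(-1) - 1*(23) + 1*(-17) = -41; iterating: T(3)=-41, T(4)=-17, T(5)=23, T(6)=-1, T(7)=-41, T(8)=-17, T(9)=23, T(10)=-1, T(11)=-41, T(12)=-17, T(13)=23, T(14)=-1, T(15)=-41; answer -41
Stage 2: U1 = -41; m = 98166; 98166 = 2 * 3 * 16361; number of divisors = (1+1) * (1+1) * (1+1) = 8; answer 8
Stage 3: U2 = 8; c = -7; 5*(-7)^4 + 2*(-7)^3 + 4*(-7)^2 + 4*(-7)^1 - 7 = (12005) + (-686) + (196) + (-28) + (-7) = 11480; answer 11480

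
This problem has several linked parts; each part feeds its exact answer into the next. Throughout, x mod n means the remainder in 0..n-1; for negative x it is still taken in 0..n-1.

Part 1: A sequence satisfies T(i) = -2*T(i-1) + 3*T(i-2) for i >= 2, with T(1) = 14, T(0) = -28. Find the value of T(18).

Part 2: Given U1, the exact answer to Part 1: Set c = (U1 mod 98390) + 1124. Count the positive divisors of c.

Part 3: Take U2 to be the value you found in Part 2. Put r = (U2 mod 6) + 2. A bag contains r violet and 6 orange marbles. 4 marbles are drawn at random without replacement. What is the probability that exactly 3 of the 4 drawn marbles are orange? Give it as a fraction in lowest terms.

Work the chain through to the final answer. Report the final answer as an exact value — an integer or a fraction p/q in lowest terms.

Part 1: T(2) = -2*(14) + 3*(-28) = -112; iterating: T(2)=-112, T(3)=266, T(4)=-868, T(5)=2534, T(6)=-7672, T(7)=22946, T(8)=-68908, T(9)=206654, T(10)=-620032, T(11)=1860026, T(12)=-5580148, T(13)=16740374, T(14)=-50221192, T(15)=150663506, T(16)=-451990588, T(17)=1355971694, T(18)=-4067915152; answer -4067915152
Part 2: U1 = -4067915152; c = 20522; 20522 = 2 * 31 * 331; number of divisors = (1+1) * (1+1) * (1+1) = 8; answer 8
Part 3: U2 = 8; r = 4; total draws C(10,4) = 210; favorable C(6,3)*C(4,1) = 80; P = 8/21; answer 8/21

8/21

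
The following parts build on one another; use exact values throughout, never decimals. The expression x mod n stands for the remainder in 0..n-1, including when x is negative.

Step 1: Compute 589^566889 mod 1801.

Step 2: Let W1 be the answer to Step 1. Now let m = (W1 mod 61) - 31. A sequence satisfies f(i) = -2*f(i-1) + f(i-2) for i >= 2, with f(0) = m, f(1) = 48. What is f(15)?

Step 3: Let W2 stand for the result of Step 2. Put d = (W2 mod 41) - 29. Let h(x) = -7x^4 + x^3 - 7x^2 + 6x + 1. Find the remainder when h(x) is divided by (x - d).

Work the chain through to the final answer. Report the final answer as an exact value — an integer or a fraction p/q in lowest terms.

-104730

Step 1: squarings mod 1801: 589^1=589, 589^2=1129, 589^4=1334, 589^8=168, 589^16=1209, 589^32=1070, 589^64=1265, 589^128=937, 589^256=882, 589^512=1693, 589^1024=858, 589^2048=1356, 589^4096=1716, 589^8192=21, 589^16384=441, 589^32768=1774, 589^65536=729, 589^131072=146, 589^262144=1505, 589^524288=1168; 589^566889 = 589^1 * 589^8 * 589^32 * 589^64 * 589^512 * 589^1024 * 589^8192 * 589^32768 * 589^524288 = 1771 (mod 1801); answer 1771
Step 2: W1 = 1771; m = -29; f(2) = -2*(48) + 1*(-29) = -125; iterating: f(2)=-125, f(3)=298, f(4)=-721, f(5)=1740, f(6)=-4201, f(7)=10142, f(8)=-24485, f(9)=59112, f(10)=-142709, f(11)=344530, f(12)=-831769, f(13)=2008068, f(14)=-4847905, f(15)=11703878; answer 11703878
Step 3: W2 = 11703878; d = -11; remainder = value at the root: -7*(-11)^4 + 1*(-11)^3 - 7*(-11)^2 + 6*(-11)^1 + 1 = (-102487) + (-1331) + (-847) + (-66) + (1) = -104730; answer -104730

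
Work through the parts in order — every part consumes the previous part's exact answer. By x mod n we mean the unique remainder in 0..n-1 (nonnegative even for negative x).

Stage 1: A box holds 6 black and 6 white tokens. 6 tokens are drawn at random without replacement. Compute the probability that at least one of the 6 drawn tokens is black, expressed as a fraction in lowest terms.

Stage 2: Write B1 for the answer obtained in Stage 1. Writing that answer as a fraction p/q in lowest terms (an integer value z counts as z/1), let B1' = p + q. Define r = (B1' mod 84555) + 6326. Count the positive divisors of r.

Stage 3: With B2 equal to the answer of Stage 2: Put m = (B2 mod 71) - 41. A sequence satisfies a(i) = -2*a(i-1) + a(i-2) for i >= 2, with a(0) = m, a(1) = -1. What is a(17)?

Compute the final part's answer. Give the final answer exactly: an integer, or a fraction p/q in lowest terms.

16284095

Stage 1: total draws C(12,6) = 924; complement C(6,6) = 1; favorable 924 - 1 = 923; P = 923/924; answer 923/924
Stage 2: B1 = 923/924; threaded value p + q = 1847; r = 8173; 8173 = 11 * 743; number of divisors = (1+1) * (1+1) = 4; answer 4
Stage 3: B2 = 4; m = -37; a(2) = -2*(-1) + 1*(-37) = -35; iterating: a(2)=-35, a(3)=69, a(4)=-173, a(5)=415, a(6)=-1003, a(7)=2421, a(8)=-5845, a(9)=14111, a(10)=-34067, a(11)=82245, a(12)=-198557, a(13)=479359, a(14)=-1157275, a(15)=2793909, a(16)=-6745093, a(17)=16284095; answer 16284095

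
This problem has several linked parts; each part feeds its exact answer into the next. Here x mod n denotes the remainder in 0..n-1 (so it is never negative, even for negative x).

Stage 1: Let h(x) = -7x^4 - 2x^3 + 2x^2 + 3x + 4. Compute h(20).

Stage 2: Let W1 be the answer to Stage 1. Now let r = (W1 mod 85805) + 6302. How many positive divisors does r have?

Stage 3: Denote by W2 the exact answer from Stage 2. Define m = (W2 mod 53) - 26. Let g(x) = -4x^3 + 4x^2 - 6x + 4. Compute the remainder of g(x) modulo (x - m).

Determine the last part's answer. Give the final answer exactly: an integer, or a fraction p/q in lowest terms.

Stage 1: -7*(20)^4 - 2*(20)^3 + 2*(20)^2 + 3*(20)^1 + 4 = (-1120000) + (-16000) + (800) + (60) + (4) = -1135136; answer -1135136
Stage 2: W1 = -1135136; r = 72436; 72436 = 2^2 * 7 * 13 * 199; number of divisors = (2+1) * (1+1) * (1+1) * (1+1) = 24; answer 24
Stage 3: W2 = 24; m = -2; remainder = value at the root: -4*(-2)^3 + 4*(-2)^2 - 6*(-2)^1 + 4 = (32) + (16) + (12) + (4) = 64; answer 64

64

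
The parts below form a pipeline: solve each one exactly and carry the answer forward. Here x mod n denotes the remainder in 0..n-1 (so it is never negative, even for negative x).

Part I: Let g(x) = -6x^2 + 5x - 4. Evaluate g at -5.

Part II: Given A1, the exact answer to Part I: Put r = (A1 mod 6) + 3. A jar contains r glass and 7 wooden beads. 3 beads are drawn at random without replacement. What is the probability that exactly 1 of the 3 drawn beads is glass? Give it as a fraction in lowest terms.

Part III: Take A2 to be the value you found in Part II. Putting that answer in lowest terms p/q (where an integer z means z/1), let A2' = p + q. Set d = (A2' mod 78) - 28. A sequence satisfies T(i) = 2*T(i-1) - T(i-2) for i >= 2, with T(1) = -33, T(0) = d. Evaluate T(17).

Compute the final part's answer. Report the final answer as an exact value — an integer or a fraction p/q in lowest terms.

Part I: -6*(-5)^2 + 5*(-5)^1 - 4 = (-150) + (-25) + (-4) = -179; answer -179
Part II: A1 = -179; r = 4; total draws C(11,3) = 165; favorable C(4,1)*C(7,2) = 84; P = 28/55; answer 28/55
Part III: A2 = 28/55; threaded value p + q = 83; d = -23; T(2) = 2*(-33) - 1*(-23) = -43; iterating: T(2)=-43, T(3)=-53, T(4)=-63, T(5)=-73, T(6)=-83, T(7)=-93, T(8)=-103, T(9)=-113, T(10)=-123, T(11)=-133, T(12)=-143, T(13)=-153, T(14)=-163, T(15)=-173, T(16)=-183, T(17)=-193; answer -193

-193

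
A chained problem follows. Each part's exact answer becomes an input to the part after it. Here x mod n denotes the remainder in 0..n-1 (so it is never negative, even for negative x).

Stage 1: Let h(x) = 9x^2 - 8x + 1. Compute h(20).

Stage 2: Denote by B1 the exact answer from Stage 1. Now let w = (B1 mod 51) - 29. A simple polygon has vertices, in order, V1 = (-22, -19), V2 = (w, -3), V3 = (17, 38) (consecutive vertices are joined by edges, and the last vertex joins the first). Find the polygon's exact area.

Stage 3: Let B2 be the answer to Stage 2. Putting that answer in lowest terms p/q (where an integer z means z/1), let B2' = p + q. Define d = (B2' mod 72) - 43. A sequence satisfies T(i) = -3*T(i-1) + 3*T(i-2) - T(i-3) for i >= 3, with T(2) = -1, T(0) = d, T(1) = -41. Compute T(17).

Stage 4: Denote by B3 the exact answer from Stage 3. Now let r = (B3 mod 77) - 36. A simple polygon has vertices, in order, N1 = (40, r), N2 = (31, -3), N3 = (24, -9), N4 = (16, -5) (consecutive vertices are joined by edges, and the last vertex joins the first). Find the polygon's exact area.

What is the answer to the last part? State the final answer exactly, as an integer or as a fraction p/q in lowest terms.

197/2

Stage 1: 9*(20)^2 - 8*(20)^1 + 1 = (3600) + (-160) + (1) = 3441; answer 3441
Stage 2: B1 = 3441; w = -5; cross terms: (-22*-3 - -5*-19)=-29, (-5*38 - 17*-3)=-139, (17*-19 - -22*38)=513; twice the area = |345| = 345; area = 345/2; answer 345/2
Stage 3: B2 = 345/2; threaded value p + q = 347; d = 16; T(3) = -3*(-1) + 3*(-41) - 1*(16) = -136; iterating: T(3)=-136, T(4)=446, T(5)=-1745, T(6)=6709, T(7)=-25808, T(8)=99296, T(9)=-382021, T(10)=1469759, T(11)=-5654636, T(12)=21755206, T(13)=-83699285, T(14)=322018109, T(15)=-1238907388, T(16)=4766475776, T(17)=-18338167601; answer -18338167601
Stage 4: B3 = -18338167601; r = -20; cross terms: (40*-3 - 31*-20)=500, (31*-9 - 24*-3)=-207, (24*-5 - 16*-9)=24, (16*-20 - 40*-5)=-120; twice the area = |197| = 197; area = 197/2; answer 197/2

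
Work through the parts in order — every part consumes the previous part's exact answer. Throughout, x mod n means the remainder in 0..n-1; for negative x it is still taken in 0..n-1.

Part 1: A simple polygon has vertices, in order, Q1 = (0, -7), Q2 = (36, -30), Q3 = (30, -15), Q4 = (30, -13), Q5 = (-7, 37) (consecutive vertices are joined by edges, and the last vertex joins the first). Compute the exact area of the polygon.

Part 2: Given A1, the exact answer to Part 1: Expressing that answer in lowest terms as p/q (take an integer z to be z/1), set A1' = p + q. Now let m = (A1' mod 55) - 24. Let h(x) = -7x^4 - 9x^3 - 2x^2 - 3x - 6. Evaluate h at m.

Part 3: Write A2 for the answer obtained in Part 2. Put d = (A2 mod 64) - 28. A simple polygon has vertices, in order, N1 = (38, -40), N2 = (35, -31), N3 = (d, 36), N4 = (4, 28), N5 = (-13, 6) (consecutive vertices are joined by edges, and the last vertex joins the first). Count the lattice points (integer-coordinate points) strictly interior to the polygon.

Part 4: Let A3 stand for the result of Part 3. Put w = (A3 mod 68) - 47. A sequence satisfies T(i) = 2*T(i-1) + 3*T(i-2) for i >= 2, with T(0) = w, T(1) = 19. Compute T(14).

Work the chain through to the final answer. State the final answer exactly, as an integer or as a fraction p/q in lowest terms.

Part 1: cross terms: (0*-30 - 36*-7)=252, (36*-15 - 30*-30)=360, (30*-13 - 30*-15)=60, (30*37 - -7*-13)=1019, (-7*-7 - 0*37)=49; twice the area = |1740| = 1740; area = 870; answer 870
Part 2: A1 = 870; threaded value p + q = 871; m = 22; -7*(22)^4 - 9*(22)^3 - 2*(22)^2 - 3*(22)^1 - 6 = (-1639792) + (-95832) + (-968) + (-66) + (-6) = -1736664; answer -1736664
Part 3: A2 = -1736664; d = 12; cross terms: (38*-31 - 35*-40)=222, (35*36 - 12*-31)=1632, (12*28 - 4*36)=192, (4*6 - -13*28)=388, (-13*-40 - 38*6)=292; twice the area = |2726| = 2726; area = 1363; boundary points = 3 + 1 + 8 + 1 + 1 = 14; strictly interior points = area - boundary/2 + 1 = 1357; answer 1357
Part 4: A3 = 1357; w = 18; T(2) = 2*(19) + 3*(18) = 92; iterating: T(2)=92, T(3)=241, T(4)=758, T(5)=2239, T(6)=6752, T(7)=20221, T(8)=60698, T(9)=182059, T(10)=546212, T(11)=1638601, T(12)=4915838, T(13)=14747479, T(14)=44242472; answer 44242472

44242472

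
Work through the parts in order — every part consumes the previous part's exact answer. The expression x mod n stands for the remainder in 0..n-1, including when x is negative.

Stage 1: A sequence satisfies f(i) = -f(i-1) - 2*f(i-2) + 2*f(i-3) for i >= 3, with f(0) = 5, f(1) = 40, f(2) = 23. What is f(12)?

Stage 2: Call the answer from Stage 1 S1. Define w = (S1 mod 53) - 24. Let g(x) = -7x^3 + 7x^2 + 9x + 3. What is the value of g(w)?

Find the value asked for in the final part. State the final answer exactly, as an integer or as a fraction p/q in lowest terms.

Stage 1: f(3) = -1*(23) - 2*(40) + 2*(5) = -93; iterating: f(3)=-93, f(4)=127, f(5)=105, f(6)=-545, f(7)=589, f(8)=711, f(9)=-2979, f(10)=2735, f(11)=4645, f(12)=-16073; answer -16073
Stage 2: S1 = -16073; w = 15; -7*(15)^3 + 7*(15)^2 + 9*(15)^1 + 3 = (-23625) + (1575) + (135) + (3) = -21912; answer -21912

-21912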